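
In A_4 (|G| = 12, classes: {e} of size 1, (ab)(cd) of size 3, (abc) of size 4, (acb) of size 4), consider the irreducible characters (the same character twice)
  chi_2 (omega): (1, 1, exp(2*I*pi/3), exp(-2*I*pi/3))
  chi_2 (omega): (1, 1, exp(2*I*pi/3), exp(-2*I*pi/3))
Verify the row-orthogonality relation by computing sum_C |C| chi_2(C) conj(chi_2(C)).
Sum = 12 = |G| = 12; so <chi_2, chi_2> = 1 (norm-1 confirms irreducibility).

Derivation: Compute term by term over conjugacy classes (|C| * chi_2(C) * conj(chi_2(C))):
  1*(1)*conj(1) + 3*(1)*conj(1) + 4*(exp(2*I*pi/3))*conj(exp(2*I*pi/3)) + 4*(exp(-2*I*pi/3))*conj(exp(-2*I*pi/3))
  = (1) + (3) + (4) + (4)
  = 12.
(Exp terms are combined using exp(i*s)*conj(exp(i*t)) = exp(i*(s-t)), and sums of them are collapsed using the identity that for every m > 1 the m distinct m-th roots of unity sum to 0, e.g. 1 + exp(2*I*pi/3) + exp(-2*I*pi/3) = 0.)
Dividing by |G| = 12 gives 12/12 = 1, matching the row-orthogonality relation <chi_2, chi_2> = [chi_2 = chi_2].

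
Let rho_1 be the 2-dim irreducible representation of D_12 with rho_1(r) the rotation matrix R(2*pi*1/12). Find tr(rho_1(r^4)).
chi_{rho_1}(r^4) = 2*cos(2*pi*1*4/12) = -1

Details: rho_1(r^4) is rotation by angle 2*pi*1*4/12, whose trace is 2*cos(2*pi*1*4/12) = -1.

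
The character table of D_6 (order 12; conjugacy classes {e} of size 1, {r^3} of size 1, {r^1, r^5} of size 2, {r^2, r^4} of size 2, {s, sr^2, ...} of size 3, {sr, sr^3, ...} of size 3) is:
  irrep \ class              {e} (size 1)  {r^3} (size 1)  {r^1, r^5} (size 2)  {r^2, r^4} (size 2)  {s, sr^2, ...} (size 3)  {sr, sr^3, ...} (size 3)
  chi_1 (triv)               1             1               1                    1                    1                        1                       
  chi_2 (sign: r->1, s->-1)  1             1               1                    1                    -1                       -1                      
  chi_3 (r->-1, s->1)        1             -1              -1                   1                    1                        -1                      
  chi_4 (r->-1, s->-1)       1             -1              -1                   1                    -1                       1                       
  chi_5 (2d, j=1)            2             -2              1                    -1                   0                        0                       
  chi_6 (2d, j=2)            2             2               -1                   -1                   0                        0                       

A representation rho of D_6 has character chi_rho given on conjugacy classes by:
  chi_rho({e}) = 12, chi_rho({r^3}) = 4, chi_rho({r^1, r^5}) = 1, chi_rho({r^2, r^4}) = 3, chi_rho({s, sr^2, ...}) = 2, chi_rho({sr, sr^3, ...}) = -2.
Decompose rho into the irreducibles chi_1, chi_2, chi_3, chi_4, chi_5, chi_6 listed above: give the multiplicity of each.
Multiplicities: chi_1: 2, chi_2: 2, chi_3: 2, chi_4: 0, chi_5: 1, chi_6: 2.

Why: Use <chi_rho, chi> = (1/|G|) sum_C |C| * chi_rho(C) * conj(chi(C)) with |G| = 12 for each irreducible chi in the table:
  <chi_rho, chi_1> = (1/12)[1*(12)*conj(1) + 1*(4)*conj(1) + 2*(1)*conj(1) + 2*(3)*conj(1) + 3*(2)*conj(1) + 3*(-2)*conj(1)]
      = (1/12)[(12) + (4) + (2) + (6) + (6) + (-6)] = 24/12 = 2
  <chi_rho, chi_2> = (1/12)[1*(12)*conj(1) + 1*(4)*conj(1) + 2*(1)*conj(1) + 2*(3)*conj(1) + 3*(2)*conj(-1) + 3*(-2)*conj(-1)]
      = (1/12)[(12) + (4) + (2) + (6) + (-6) + (6)] = 24/12 = 2
  <chi_rho, chi_3> = (1/12)[1*(12)*conj(1) + 1*(4)*conj(-1) + 2*(1)*conj(-1) + 2*(3)*conj(1) + 3*(2)*conj(1) + 3*(-2)*conj(-1)]
      = (1/12)[(12) + (-4) + (-2) + (6) + (6) + (6)] = 24/12 = 2
  <chi_rho, chi_4> = (1/12)[1*(12)*conj(1) + 1*(4)*conj(-1) + 2*(1)*conj(-1) + 2*(3)*conj(1) + 3*(2)*conj(-1) + 3*(-2)*conj(1)]
      = (1/12)[(12) + (-4) + (-2) + (6) + (-6) + (-6)] = 0/12 = 0
  <chi_rho, chi_5> = (1/12)[1*(12)*conj(2) + 1*(4)*conj(-2) + 2*(1)*conj(1) + 2*(3)*conj(-1) + 3*(2)*conj(0) + 3*(-2)*conj(0)]
      = (1/12)[(24) + (-8) + (2) + (-6) + (0) + (0)] = 12/12 = 1
  <chi_rho, chi_6> = (1/12)[1*(12)*conj(2) + 1*(4)*conj(2) + 2*(1)*conj(-1) + 2*(3)*conj(-1) + 3*(2)*conj(0) + 3*(-2)*conj(0)]
      = (1/12)[(24) + (8) + (-2) + (-6) + (0) + (0)] = 24/12 = 2
Dimension check: dim(rho) = sum (mult * dim) = 2*1 + 2*1 + 2*1 + 0*1 + 1*2 + 2*2 = 12 = chi_rho(e) = 12.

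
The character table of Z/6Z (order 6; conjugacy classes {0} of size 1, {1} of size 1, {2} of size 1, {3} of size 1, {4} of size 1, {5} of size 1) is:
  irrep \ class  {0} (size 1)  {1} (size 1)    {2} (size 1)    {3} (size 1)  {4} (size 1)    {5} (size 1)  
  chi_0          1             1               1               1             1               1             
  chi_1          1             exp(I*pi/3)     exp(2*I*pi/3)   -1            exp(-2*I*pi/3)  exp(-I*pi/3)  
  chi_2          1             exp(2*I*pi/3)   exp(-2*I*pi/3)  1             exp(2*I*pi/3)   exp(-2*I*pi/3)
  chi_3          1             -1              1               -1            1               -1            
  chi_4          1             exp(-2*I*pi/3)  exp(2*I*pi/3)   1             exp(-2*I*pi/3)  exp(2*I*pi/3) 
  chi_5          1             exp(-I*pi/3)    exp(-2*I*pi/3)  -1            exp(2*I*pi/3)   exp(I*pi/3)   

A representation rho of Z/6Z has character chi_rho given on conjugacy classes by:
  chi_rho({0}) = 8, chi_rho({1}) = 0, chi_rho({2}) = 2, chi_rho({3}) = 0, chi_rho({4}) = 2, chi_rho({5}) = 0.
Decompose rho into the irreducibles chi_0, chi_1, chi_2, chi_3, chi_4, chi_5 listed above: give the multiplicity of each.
Multiplicities: chi_0: 2, chi_1: 1, chi_2: 1, chi_3: 2, chi_4: 1, chi_5: 1.

Working: Use <chi_rho, chi> = (1/|G|) sum_C |C| * chi_rho(C) * conj(chi(C)) with |G| = 6 for each irreducible chi in the table:
  <chi_rho, chi_0> = (1/6)[1*(8)*conj(1) + 1*(0)*conj(1) + 1*(2)*conj(1) + 1*(0)*conj(1) + 1*(2)*conj(1) + 1*(0)*conj(1)]
      = (1/6)[(8) + (0) + (2) + (0) + (2) + (0)] = 12/6 = 2
  <chi_rho, chi_1> = (1/6)[1*(8)*conj(1) + 1*(0)*conj(exp(I*pi/3)) + 1*(2)*conj(exp(2*I*pi/3)) + 1*(0)*conj(-1) + 1*(2)*conj(exp(-2*I*pi/3)) + 1*(0)*conj(exp(-I*pi/3))]
      = (1/6)[(8) + (0) + (2 + 4*exp(-2*I*pi/3) + 2*exp(2*I*pi/3)) + (0) + (2 + 2*exp(-2*I*pi/3) + 4*exp(2*I*pi/3)) + (0)] = 6/6 = 1
  <chi_rho, chi_2> = (1/6)[1*(8)*conj(1) + 1*(0)*conj(exp(2*I*pi/3)) + 1*(2)*conj(exp(-2*I*pi/3)) + 1*(0)*conj(1) + 1*(2)*conj(exp(2*I*pi/3)) + 1*(0)*conj(exp(-2*I*pi/3))]
      = (1/6)[(8) + (0) + (2 + 2*exp(-2*I*pi/3) + 4*exp(2*I*pi/3)) + (0) + (2 + 4*exp(-2*I*pi/3) + 2*exp(2*I*pi/3)) + (0)] = 6/6 = 1
  <chi_rho, chi_3> = (1/6)[1*(8)*conj(1) + 1*(0)*conj(-1) + 1*(2)*conj(1) + 1*(0)*conj(-1) + 1*(2)*conj(1) + 1*(0)*conj(-1)]
      = (1/6)[(8) + (0) + (2) + (0) + (2) + (0)] = 12/6 = 2
  <chi_rho, chi_4> = (1/6)[1*(8)*conj(1) + 1*(0)*conj(exp(-2*I*pi/3)) + 1*(2)*conj(exp(2*I*pi/3)) + 1*(0)*conj(1) + 1*(2)*conj(exp(-2*I*pi/3)) + 1*(0)*conj(exp(2*I*pi/3))]
      = (1/6)[(8) + (0) + (2 + 4*exp(-2*I*pi/3) + 2*exp(2*I*pi/3)) + (0) + (2 + 2*exp(-2*I*pi/3) + 4*exp(2*I*pi/3)) + (0)] = 6/6 = 1
  <chi_rho, chi_5> = (1/6)[1*(8)*conj(1) + 1*(0)*conj(exp(-I*pi/3)) + 1*(2)*conj(exp(-2*I*pi/3)) + 1*(0)*conj(-1) + 1*(2)*conj(exp(2*I*pi/3)) + 1*(0)*conj(exp(I*pi/3))]
      = (1/6)[(8) + (0) + (2 + 2*exp(-2*I*pi/3) + 4*exp(2*I*pi/3)) + (0) + (2 + 4*exp(-2*I*pi/3) + 2*exp(2*I*pi/3)) + (0)] = 6/6 = 1
(Exp terms are combined using exp(i*s)*conj(exp(i*t)) = exp(i*(s-t)), and sums of them are collapsed using the identity that for every m > 1 the m distinct m-th roots of unity sum to 0, e.g. 1 + exp(2*I*pi/3) + exp(-2*I*pi/3) = 0.)
Dimension check: dim(rho) = sum (mult * dim) = 2*1 + 1*1 + 1*1 + 2*1 + 1*1 + 1*1 = 8 = chi_rho(e) = 8.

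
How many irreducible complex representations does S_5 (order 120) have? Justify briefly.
7

Details: The number of irreducible complex representations of a finite group equals its number of conjugacy classes. Conjugacy classes in S_5 correspond to cycle types, i.e. partitions of 5; there are p(5) = 7 of them, so S_5 (order 120) has exactly 7 irreducible complex representations.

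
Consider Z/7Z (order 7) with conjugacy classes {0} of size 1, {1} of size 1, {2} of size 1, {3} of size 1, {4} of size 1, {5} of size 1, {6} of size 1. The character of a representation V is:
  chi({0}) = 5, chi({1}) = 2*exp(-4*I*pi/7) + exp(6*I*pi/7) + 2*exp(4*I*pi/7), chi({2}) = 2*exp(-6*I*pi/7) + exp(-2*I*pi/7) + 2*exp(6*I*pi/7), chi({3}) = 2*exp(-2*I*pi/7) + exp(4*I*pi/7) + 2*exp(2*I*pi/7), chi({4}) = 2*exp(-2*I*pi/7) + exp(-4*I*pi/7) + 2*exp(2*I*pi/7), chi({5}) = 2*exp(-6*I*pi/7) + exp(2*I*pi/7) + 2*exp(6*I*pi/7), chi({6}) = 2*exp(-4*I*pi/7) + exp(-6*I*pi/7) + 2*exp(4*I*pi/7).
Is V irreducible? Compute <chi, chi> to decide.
Not irreducible (reducible): <chi, chi> = 9 > 1.

<chi, chi> = (1/|G|) sum_C |C| * |chi(C)|^2 = (1/7)[1*|5|^2 + 1*|2*exp(-4*I*pi/7) + exp(6*I*pi/7) + 2*exp(4*I*pi/7)|^2 + 1*|2*exp(-6*I*pi/7) + exp(-2*I*pi/7) + 2*exp(6*I*pi/7)|^2 + 1*|2*exp(-2*I*pi/7) + exp(4*I*pi/7) + 2*exp(2*I*pi/7)|^2 + 1*|2*exp(-2*I*pi/7) + exp(-4*I*pi/7) + 2*exp(2*I*pi/7)|^2 + 1*|2*exp(-6*I*pi/7) + exp(2*I*pi/7) + 2*exp(6*I*pi/7)|^2 + 1*|2*exp(-4*I*pi/7) + exp(-6*I*pi/7) + 2*exp(4*I*pi/7)|^2]
  = (1/7)[(25) + (9 + 2*exp(-4*I*pi/7) + 4*exp(-6*I*pi/7) + 2*exp(-2*I*pi/7) + 2*exp(2*I*pi/7) + 4*exp(6*I*pi/7) + 2*exp(4*I*pi/7)) + (9 + 4*exp(-2*I*pi/7) + 2*exp(-4*I*pi/7) + 2*exp(-6*I*pi/7) + 2*exp(6*I*pi/7) + 2*exp(4*I*pi/7) + 4*exp(2*I*pi/7)) + (9 + 4*exp(-4*I*pi/7) + 2*exp(-2*I*pi/7) + 2*exp(-6*I*pi/7) + 2*exp(6*I*pi/7) + 2*exp(2*I*pi/7) + 4*exp(4*I*pi/7)) + (9 + 4*exp(-4*I*pi/7) + 2*exp(-2*I*pi/7) + 2*exp(-6*I*pi/7) + 2*exp(6*I*pi/7) + 2*exp(2*I*pi/7) + 4*exp(4*I*pi/7)) + (9 + 4*exp(-2*I*pi/7) + 2*exp(-4*I*pi/7) + 2*exp(-6*I*pi/7) + 2*exp(6*I*pi/7) + 2*exp(4*I*pi/7) + 4*exp(2*I*pi/7)) + (9 + 2*exp(-4*I*pi/7) + 4*exp(-6*I*pi/7) + 2*exp(-2*I*pi/7) + 2*exp(2*I*pi/7) + 4*exp(6*I*pi/7) + 2*exp(4*I*pi/7))] = 63/7 = 9.
(Exp terms are combined using exp(i*s)*conj(exp(i*t)) = exp(i*(s-t)), and sums of them are collapsed using the identity that for every m > 1 the m distinct m-th roots of unity sum to 0, e.g. 1 + exp(2*I*pi/3) + exp(-2*I*pi/3) = 0.)
A character is irreducible iff <chi, chi> = 1, so this representation is reducible.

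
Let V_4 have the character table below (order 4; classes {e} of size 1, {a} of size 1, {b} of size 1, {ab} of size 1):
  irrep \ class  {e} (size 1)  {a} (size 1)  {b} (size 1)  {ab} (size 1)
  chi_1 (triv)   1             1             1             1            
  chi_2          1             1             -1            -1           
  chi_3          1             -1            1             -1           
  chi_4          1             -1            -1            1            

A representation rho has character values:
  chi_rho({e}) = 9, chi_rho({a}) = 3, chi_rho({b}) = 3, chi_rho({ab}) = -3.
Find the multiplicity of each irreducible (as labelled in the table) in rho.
Multiplicities: chi_1: 3, chi_2: 3, chi_3: 3, chi_4: 0.

Details: Use <chi_rho, chi> = (1/|G|) sum_C |C| * chi_rho(C) * conj(chi(C)) with |G| = 4 for each irreducible chi in the table:
  <chi_rho, chi_1> = (1/4)[1*(9)*conj(1) + 1*(3)*conj(1) + 1*(3)*conj(1) + 1*(-3)*conj(1)]
      = (1/4)[(9) + (3) + (3) + (-3)] = 12/4 = 3
  <chi_rho, chi_2> = (1/4)[1*(9)*conj(1) + 1*(3)*conj(1) + 1*(3)*conj(-1) + 1*(-3)*conj(-1)]
      = (1/4)[(9) + (3) + (-3) + (3)] = 12/4 = 3
  <chi_rho, chi_3> = (1/4)[1*(9)*conj(1) + 1*(3)*conj(-1) + 1*(3)*conj(1) + 1*(-3)*conj(-1)]
      = (1/4)[(9) + (-3) + (3) + (3)] = 12/4 = 3
  <chi_rho, chi_4> = (1/4)[1*(9)*conj(1) + 1*(3)*conj(-1) + 1*(3)*conj(-1) + 1*(-3)*conj(1)]
      = (1/4)[(9) + (-3) + (-3) + (-3)] = 0/4 = 0
Dimension check: dim(rho) = sum (mult * dim) = 3*1 + 3*1 + 3*1 + 0*1 = 9 = chi_rho(e) = 9.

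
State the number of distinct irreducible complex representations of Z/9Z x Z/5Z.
45

Solution. The number of irreducible complex representations of a finite group equals its number of conjugacy classes. Z/9Z x Z/5Z is abelian of order 45, so every element is its own conjugacy class: 45 classes, so Z/9Z x Z/5Z (order 45) has exactly 45 irreducible complex representations.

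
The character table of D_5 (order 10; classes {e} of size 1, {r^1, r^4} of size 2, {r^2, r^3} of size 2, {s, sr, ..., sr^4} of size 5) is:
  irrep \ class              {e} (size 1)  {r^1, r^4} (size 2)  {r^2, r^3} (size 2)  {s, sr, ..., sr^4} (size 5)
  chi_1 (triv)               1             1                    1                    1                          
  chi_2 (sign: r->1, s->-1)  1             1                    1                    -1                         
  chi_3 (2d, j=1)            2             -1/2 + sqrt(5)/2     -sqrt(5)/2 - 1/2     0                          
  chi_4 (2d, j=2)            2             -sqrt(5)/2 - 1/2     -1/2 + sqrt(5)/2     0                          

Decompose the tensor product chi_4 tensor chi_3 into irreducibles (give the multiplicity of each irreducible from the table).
chi_4 tensor chi_3 = chi_3 + chi_4 (all other irreducibles have multiplicity 0).

Why: The character of a tensor product is the pointwise product (chi_4 * chi_3)(C) = chi_4(C) * chi_3(C):
  {e}: (2)*(2), {r^1, r^4}: (-sqrt(5)/2 - 1/2)*(-1/2 + sqrt(5)/2), {r^2, r^3}: (-1/2 + sqrt(5)/2)*(-sqrt(5)/2 - 1/2), {s, sr, ..., sr^4}: (0)*(0)
so (chi_4 * chi_3) takes values
  {e} -> 4, {r^1, r^4} -> -1, {r^2, r^3} -> -1, {s, sr, ..., sr^4} -> 0.
Now take the inner product of this character with each irreducible chi from the table, <chi_4*chi_3, chi> = (1/10) sum_C |C| (chi_4*chi_3)(C) conj(chi(C)):
  <chi_4*chi_3, chi_1> = (1/10)[1*(4)*conj(1) + 2*(-1)*conj(1) + 2*(-1)*conj(1) + 5*(0)*conj(1)]
      = (1/10)[(4) + (-2) + (-2) + (0)] = 0/10 = 0
  <chi_4*chi_3, chi_2> = (1/10)[1*(4)*conj(1) + 2*(-1)*conj(1) + 2*(-1)*conj(1) + 5*(0)*conj(-1)]
      = (1/10)[(4) + (-2) + (-2) + (0)] = 0/10 = 0
  <chi_4*chi_3, chi_3> = (1/10)[1*(4)*conj(2) + 2*(-1)*conj(-1/2 + sqrt(5)/2) + 2*(-1)*conj(-sqrt(5)/2 - 1/2) + 5*(0)*conj(0)]
      = (1/10)[(8) + (1 - sqrt(5)) + (1 + sqrt(5)) + (0)] = 10/10 = 1
  <chi_4*chi_3, chi_4> = (1/10)[1*(4)*conj(2) + 2*(-1)*conj(-sqrt(5)/2 - 1/2) + 2*(-1)*conj(-1/2 + sqrt(5)/2) + 5*(0)*conj(0)]
      = (1/10)[(8) + (1 + sqrt(5)) + (1 - sqrt(5)) + (0)] = 10/10 = 1
Hence the multiplicities are chi_3: 1, chi_4: 1. Dimension check: dim(chi_4)*dim(chi_3) = 2*2 = 4 and sum (mult * dim) = 1*2 + 1*2 = 4.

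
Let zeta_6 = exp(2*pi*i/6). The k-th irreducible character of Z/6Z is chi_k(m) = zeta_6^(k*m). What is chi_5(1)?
chi_5(1) = zeta_6^5 = exp(-I*pi/3)

chi_5(1) = zeta_6^(5*1) = zeta_6^5. Since zeta_6^6 = 1, this equals zeta_6^5 = exp(2*pi*i*5/6) = exp(-I*pi/3).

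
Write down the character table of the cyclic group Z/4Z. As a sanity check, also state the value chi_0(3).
Character table of Z/4Z (irreps indexed chi_0,...,chi_3 with chi_k(m) = zeta_4^(k*m), zeta_4 = exp(2*pi*i/4)):
  irrep \ class  {0} (size 1)  {1} (size 1)  {2} (size 1)  {3} (size 1)
  chi_0          1             1             1             1           
  chi_1          1             I             -1            -I          
  chi_2          1             -1            1             -1          
  chi_3          1             -I            -1            I           

Spot check: chi_0(3) = zeta_4^(0*3) = zeta_4^0 = 1.

Z/4Z is abelian, so all 4 irreducible complex representations are 1-dimensional. They are given by chi_k(m) = zeta_4^(k*m) for k = 0,...,3. Row orthogonality: sum_m chi_k(m) conj(chi_l(m)) = 4 * [k = l].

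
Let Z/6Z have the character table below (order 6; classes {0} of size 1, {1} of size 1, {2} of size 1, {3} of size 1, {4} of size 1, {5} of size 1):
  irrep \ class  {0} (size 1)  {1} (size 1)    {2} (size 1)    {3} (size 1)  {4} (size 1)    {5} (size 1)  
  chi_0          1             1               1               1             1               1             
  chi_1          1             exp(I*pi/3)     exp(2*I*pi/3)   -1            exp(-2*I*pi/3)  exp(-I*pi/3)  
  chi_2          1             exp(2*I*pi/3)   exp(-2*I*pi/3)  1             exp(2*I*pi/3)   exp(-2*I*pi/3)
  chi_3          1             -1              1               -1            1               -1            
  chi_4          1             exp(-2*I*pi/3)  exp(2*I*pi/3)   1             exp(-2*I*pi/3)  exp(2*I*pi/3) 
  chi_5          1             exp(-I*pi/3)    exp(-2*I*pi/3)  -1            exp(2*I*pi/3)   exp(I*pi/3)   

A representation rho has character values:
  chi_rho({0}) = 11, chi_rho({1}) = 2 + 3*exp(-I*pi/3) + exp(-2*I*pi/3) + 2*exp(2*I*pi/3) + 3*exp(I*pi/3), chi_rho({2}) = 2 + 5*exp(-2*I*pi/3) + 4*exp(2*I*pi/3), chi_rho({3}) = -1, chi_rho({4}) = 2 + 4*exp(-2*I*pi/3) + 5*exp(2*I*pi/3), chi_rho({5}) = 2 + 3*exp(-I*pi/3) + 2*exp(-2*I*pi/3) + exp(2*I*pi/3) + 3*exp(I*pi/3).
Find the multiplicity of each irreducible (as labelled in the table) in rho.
Multiplicities: chi_0: 2, chi_1: 3, chi_2: 2, chi_3: 0, chi_4: 1, chi_5: 3.

Argument: Use <chi_rho, chi> = (1/|G|) sum_C |C| * chi_rho(C) * conj(chi(C)) with |G| = 6 for each irreducible chi in the table:
  <chi_rho, chi_0> = (1/6)[1*(11)*conj(1) + 1*(2 + 3*exp(-I*pi/3) + exp(-2*I*pi/3) + 2*exp(2*I*pi/3) + 3*exp(I*pi/3))*conj(1) + 1*(2 + 5*exp(-2*I*pi/3) + 4*exp(2*I*pi/3))*conj(1) + 1*(-1)*conj(1) + 1*(2 + 4*exp(-2*I*pi/3) + 5*exp(2*I*pi/3))*conj(1) + 1*(2 + 3*exp(-I*pi/3) + 2*exp(-2*I*pi/3) + exp(2*I*pi/3) + 3*exp(I*pi/3))*conj(1)]
      = (1/6)[(11) + (2 + 3*exp(-I*pi/3) + exp(-2*I*pi/3) + 2*exp(2*I*pi/3) + 3*exp(I*pi/3)) + (2 + 5*exp(-2*I*pi/3) + 4*exp(2*I*pi/3)) + (-1) + (2 + 4*exp(-2*I*pi/3) + 5*exp(2*I*pi/3)) + (2 + 3*exp(-I*pi/3) + 2*exp(-2*I*pi/3) + exp(2*I*pi/3) + 3*exp(I*pi/3))] = 12/6 = 2
  <chi_rho, chi_1> = (1/6)[1*(11)*conj(1) + 1*(2 + 3*exp(-I*pi/3) + exp(-2*I*pi/3) + 2*exp(2*I*pi/3) + 3*exp(I*pi/3))*conj(exp(I*pi/3)) + 1*(2 + 5*exp(-2*I*pi/3) + 4*exp(2*I*pi/3))*conj(exp(2*I*pi/3)) + 1*(-1)*conj(-1) + 1*(2 + 4*exp(-2*I*pi/3) + 5*exp(2*I*pi/3))*conj(exp(-2*I*pi/3)) + 1*(2 + 3*exp(-I*pi/3) + 2*exp(-2*I*pi/3) + exp(2*I*pi/3) + 3*exp(I*pi/3))*conj(exp(-I*pi/3))]
      = (1/6)[(11) + (2 + 3*exp(-2*I*pi/3) + 2*exp(-I*pi/3) + 2*exp(I*pi/3)) + (4 + 2*exp(-2*I*pi/3) + 5*exp(2*I*pi/3)) + (1) + (4 + 5*exp(-2*I*pi/3) + 2*exp(2*I*pi/3)) + (2 + 2*exp(-I*pi/3) + 2*exp(I*pi/3) + 3*exp(2*I*pi/3))] = 18/6 = 3
  <chi_rho, chi_2> = (1/6)[1*(11)*conj(1) + 1*(2 + 3*exp(-I*pi/3) + exp(-2*I*pi/3) + 2*exp(2*I*pi/3) + 3*exp(I*pi/3))*conj(exp(2*I*pi/3)) + 1*(2 + 5*exp(-2*I*pi/3) + 4*exp(2*I*pi/3))*conj(exp(-2*I*pi/3)) + 1*(-1)*conj(1) + 1*(2 + 4*exp(-2*I*pi/3) + 5*exp(2*I*pi/3))*conj(exp(2*I*pi/3)) + 1*(2 + 3*exp(-I*pi/3) + 2*exp(-2*I*pi/3) + exp(2*I*pi/3) + 3*exp(I*pi/3))*conj(exp(-2*I*pi/3))]
      = (1/6)[(11) + (-1 + 3*exp(-I*pi/3) + 2*exp(-2*I*pi/3) + exp(2*I*pi/3)) + (5 + 4*exp(-2*I*pi/3) + 2*exp(2*I*pi/3)) + (-1) + (5 + 2*exp(-2*I*pi/3) + 4*exp(2*I*pi/3)) + (-1 + exp(-2*I*pi/3) + 2*exp(2*I*pi/3) + 3*exp(I*pi/3))] = 12/6 = 2
  <chi_rho, chi_3> = (1/6)[1*(11)*conj(1) + 1*(2 + 3*exp(-I*pi/3) + exp(-2*I*pi/3) + 2*exp(2*I*pi/3) + 3*exp(I*pi/3))*conj(-1) + 1*(2 + 5*exp(-2*I*pi/3) + 4*exp(2*I*pi/3))*conj(1) + 1*(-1)*conj(-1) + 1*(2 + 4*exp(-2*I*pi/3) + 5*exp(2*I*pi/3))*conj(1) + 1*(2 + 3*exp(-I*pi/3) + 2*exp(-2*I*pi/3) + exp(2*I*pi/3) + 3*exp(I*pi/3))*conj(-1)]
      = (1/6)[(11) + (-2 - 3*exp(I*pi/3) - 2*exp(2*I*pi/3) - exp(-2*I*pi/3) - 3*exp(-I*pi/3)) + (2 + 5*exp(-2*I*pi/3) + 4*exp(2*I*pi/3)) + (1) + (2 + 4*exp(-2*I*pi/3) + 5*exp(2*I*pi/3)) + (-2 - 3*exp(I*pi/3) - exp(2*I*pi/3) - 2*exp(-2*I*pi/3) - 3*exp(-I*pi/3))] = 0/6 = 0
  <chi_rho, chi_4> = (1/6)[1*(11)*conj(1) + 1*(2 + 3*exp(-I*pi/3) + exp(-2*I*pi/3) + 2*exp(2*I*pi/3) + 3*exp(I*pi/3))*conj(exp(-2*I*pi/3)) + 1*(2 + 5*exp(-2*I*pi/3) + 4*exp(2*I*pi/3))*conj(exp(2*I*pi/3)) + 1*(-1)*conj(1) + 1*(2 + 4*exp(-2*I*pi/3) + 5*exp(2*I*pi/3))*conj(exp(-2*I*pi/3)) + 1*(2 + 3*exp(-I*pi/3) + 2*exp(-2*I*pi/3) + exp(2*I*pi/3) + 3*exp(I*pi/3))*conj(exp(2*I*pi/3))]
      = (1/6)[(11) + (-2 + 2*exp(-2*I*pi/3) + 2*exp(2*I*pi/3) + 3*exp(I*pi/3)) + (4 + 2*exp(-2*I*pi/3) + 5*exp(2*I*pi/3)) + (-1) + (4 + 5*exp(-2*I*pi/3) + 2*exp(2*I*pi/3)) + (-2 + 3*exp(-I*pi/3) + 2*exp(-2*I*pi/3) + 2*exp(2*I*pi/3))] = 6/6 = 1
  <chi_rho, chi_5> = (1/6)[1*(11)*conj(1) + 1*(2 + 3*exp(-I*pi/3) + exp(-2*I*pi/3) + 2*exp(2*I*pi/3) + 3*exp(I*pi/3))*conj(exp(-I*pi/3)) + 1*(2 + 5*exp(-2*I*pi/3) + 4*exp(2*I*pi/3))*conj(exp(-2*I*pi/3)) + 1*(-1)*conj(-1) + 1*(2 + 4*exp(-2*I*pi/3) + 5*exp(2*I*pi/3))*conj(exp(2*I*pi/3)) + 1*(2 + 3*exp(-I*pi/3) + 2*exp(-2*I*pi/3) + exp(2*I*pi/3) + 3*exp(I*pi/3))*conj(exp(I*pi/3))]
      = (1/6)[(11) + (1 + exp(-I*pi/3) + 2*exp(I*pi/3) + 3*exp(2*I*pi/3)) + (5 + 4*exp(-2*I*pi/3) + 2*exp(2*I*pi/3)) + (1) + (5 + 2*exp(-2*I*pi/3) + 4*exp(2*I*pi/3)) + (1 + 3*exp(-2*I*pi/3) + 2*exp(-I*pi/3) + exp(I*pi/3))] = 18/6 = 3
(Exp terms are combined using exp(i*s)*conj(exp(i*t)) = exp(i*(s-t)), and sums of them are collapsed using the identity that for every m > 1 the m distinct m-th roots of unity sum to 0, e.g. 1 + exp(2*I*pi/3) + exp(-2*I*pi/3) = 0.)
Dimension check: dim(rho) = sum (mult * dim) = 2*1 + 3*1 + 2*1 + 0*1 + 1*1 + 3*1 = 11 = chi_rho(e) = 11.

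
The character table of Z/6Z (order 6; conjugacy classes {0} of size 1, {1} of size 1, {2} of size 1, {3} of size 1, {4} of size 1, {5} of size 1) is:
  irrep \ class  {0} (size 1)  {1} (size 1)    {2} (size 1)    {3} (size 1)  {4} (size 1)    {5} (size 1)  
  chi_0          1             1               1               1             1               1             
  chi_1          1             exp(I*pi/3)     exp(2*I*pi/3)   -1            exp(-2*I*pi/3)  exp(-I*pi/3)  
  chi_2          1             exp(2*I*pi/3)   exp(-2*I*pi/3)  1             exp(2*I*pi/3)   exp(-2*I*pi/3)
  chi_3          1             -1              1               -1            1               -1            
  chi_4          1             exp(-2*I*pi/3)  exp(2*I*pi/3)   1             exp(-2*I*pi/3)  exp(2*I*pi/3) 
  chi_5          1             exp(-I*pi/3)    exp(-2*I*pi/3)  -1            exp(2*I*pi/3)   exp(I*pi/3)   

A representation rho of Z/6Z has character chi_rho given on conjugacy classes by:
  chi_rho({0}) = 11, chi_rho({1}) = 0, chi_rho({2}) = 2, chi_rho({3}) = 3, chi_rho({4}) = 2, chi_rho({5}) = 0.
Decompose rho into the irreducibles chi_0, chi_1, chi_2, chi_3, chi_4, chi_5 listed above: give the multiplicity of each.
Multiplicities: chi_0: 3, chi_1: 1, chi_2: 2, chi_3: 2, chi_4: 2, chi_5: 1.

Use <chi_rho, chi> = (1/|G|) sum_C |C| * chi_rho(C) * conj(chi(C)) with |G| = 6 for each irreducible chi in the table:
  <chi_rho, chi_0> = (1/6)[1*(11)*conj(1) + 1*(0)*conj(1) + 1*(2)*conj(1) + 1*(3)*conj(1) + 1*(2)*conj(1) + 1*(0)*conj(1)]
      = (1/6)[(11) + (0) + (2) + (3) + (2) + (0)] = 18/6 = 3
  <chi_rho, chi_1> = (1/6)[1*(11)*conj(1) + 1*(0)*conj(exp(I*pi/3)) + 1*(2)*conj(exp(2*I*pi/3)) + 1*(3)*conj(-1) + 1*(2)*conj(exp(-2*I*pi/3)) + 1*(0)*conj(exp(-I*pi/3))]
      = (1/6)[(11) + (0) + (3 + 5*exp(-2*I*pi/3) + 3*exp(2*I*pi/3)) + (-3) + (3 + 3*exp(-2*I*pi/3) + 5*exp(2*I*pi/3)) + (0)] = 6/6 = 1
  <chi_rho, chi_2> = (1/6)[1*(11)*conj(1) + 1*(0)*conj(exp(2*I*pi/3)) + 1*(2)*conj(exp(-2*I*pi/3)) + 1*(3)*conj(1) + 1*(2)*conj(exp(2*I*pi/3)) + 1*(0)*conj(exp(-2*I*pi/3))]
      = (1/6)[(11) + (0) + (3 + 3*exp(-2*I*pi/3) + 5*exp(2*I*pi/3)) + (3) + (3 + 5*exp(-2*I*pi/3) + 3*exp(2*I*pi/3)) + (0)] = 12/6 = 2
  <chi_rho, chi_3> = (1/6)[1*(11)*conj(1) + 1*(0)*conj(-1) + 1*(2)*conj(1) + 1*(3)*conj(-1) + 1*(2)*conj(1) + 1*(0)*conj(-1)]
      = (1/6)[(11) + (0) + (2) + (-3) + (2) + (0)] = 12/6 = 2
  <chi_rho, chi_4> = (1/6)[1*(11)*conj(1) + 1*(0)*conj(exp(-2*I*pi/3)) + 1*(2)*conj(exp(2*I*pi/3)) + 1*(3)*conj(1) + 1*(2)*conj(exp(-2*I*pi/3)) + 1*(0)*conj(exp(2*I*pi/3))]
      = (1/6)[(11) + (0) + (3 + 5*exp(-2*I*pi/3) + 3*exp(2*I*pi/3)) + (3) + (3 + 3*exp(-2*I*pi/3) + 5*exp(2*I*pi/3)) + (0)] = 12/6 = 2
  <chi_rho, chi_5> = (1/6)[1*(11)*conj(1) + 1*(0)*conj(exp(-I*pi/3)) + 1*(2)*conj(exp(-2*I*pi/3)) + 1*(3)*conj(-1) + 1*(2)*conj(exp(2*I*pi/3)) + 1*(0)*conj(exp(I*pi/3))]
      = (1/6)[(11) + (0) + (3 + 3*exp(-2*I*pi/3) + 5*exp(2*I*pi/3)) + (-3) + (3 + 5*exp(-2*I*pi/3) + 3*exp(2*I*pi/3)) + (0)] = 6/6 = 1
(Exp terms are combined using exp(i*s)*conj(exp(i*t)) = exp(i*(s-t)), and sums of them are collapsed using the identity that for every m > 1 the m distinct m-th roots of unity sum to 0, e.g. 1 + exp(2*I*pi/3) + exp(-2*I*pi/3) = 0.)
Dimension check: dim(rho) = sum (mult * dim) = 3*1 + 1*1 + 2*1 + 2*1 + 2*1 + 1*1 = 11 = chi_rho(e) = 11.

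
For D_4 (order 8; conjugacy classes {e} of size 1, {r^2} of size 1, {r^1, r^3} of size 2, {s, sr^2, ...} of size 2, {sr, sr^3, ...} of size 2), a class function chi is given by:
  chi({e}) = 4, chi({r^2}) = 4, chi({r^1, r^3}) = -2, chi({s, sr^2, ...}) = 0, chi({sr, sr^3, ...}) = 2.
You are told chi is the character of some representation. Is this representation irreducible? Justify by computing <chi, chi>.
Not irreducible (reducible): <chi, chi> = 6 > 1.

Explanation: <chi, chi> = (1/|G|) sum_C |C| * |chi(C)|^2 = (1/8)[1*|4|^2 + 1*|4|^2 + 2*|-2|^2 + 2*|0|^2 + 2*|2|^2]
  = (1/8)[(16) + (16) + (8) + (0) + (8)] = 48/8 = 6.
A character is irreducible iff <chi, chi> = 1, so this representation is reducible.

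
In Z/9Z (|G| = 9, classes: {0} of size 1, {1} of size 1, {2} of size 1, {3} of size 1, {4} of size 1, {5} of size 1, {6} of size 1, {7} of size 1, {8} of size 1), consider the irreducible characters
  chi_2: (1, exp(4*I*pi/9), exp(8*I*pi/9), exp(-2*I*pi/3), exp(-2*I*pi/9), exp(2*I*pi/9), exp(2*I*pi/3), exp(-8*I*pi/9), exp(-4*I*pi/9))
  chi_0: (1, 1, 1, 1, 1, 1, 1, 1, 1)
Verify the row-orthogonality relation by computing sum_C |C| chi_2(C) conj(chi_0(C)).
Sum = 0; so <chi_2, chi_0> = 0 (distinct irreducibles are orthogonal).

Details: Compute term by term over conjugacy classes (|C| * chi_2(C) * conj(chi_0(C))):
  1*(1)*conj(1) + 1*(exp(4*I*pi/9))*conj(1) + 1*(exp(8*I*pi/9))*conj(1) + 1*(exp(-2*I*pi/3))*conj(1) + 1*(exp(-2*I*pi/9))*conj(1) + 1*(exp(2*I*pi/9))*conj(1) + 1*(exp(2*I*pi/3))*conj(1) + 1*(exp(-8*I*pi/9))*conj(1) + 1*(exp(-4*I*pi/9))*conj(1)
  = (1) + (exp(4*I*pi/9)) + (exp(8*I*pi/9)) + (exp(-2*I*pi/3)) + (exp(-2*I*pi/9)) + (exp(2*I*pi/9)) + (exp(2*I*pi/3)) + (exp(-8*I*pi/9)) + (exp(-4*I*pi/9))
  = 0.
(Exp terms are combined using exp(i*s)*conj(exp(i*t)) = exp(i*(s-t)), and sums of them are collapsed using the identity that for every m > 1 the m distinct m-th roots of unity sum to 0, e.g. 1 + exp(2*I*pi/3) + exp(-2*I*pi/3) = 0.)
Dividing by |G| = 9 gives 0/9 = 0, matching the row-orthogonality relation <chi_2, chi_0> = [chi_2 = chi_0].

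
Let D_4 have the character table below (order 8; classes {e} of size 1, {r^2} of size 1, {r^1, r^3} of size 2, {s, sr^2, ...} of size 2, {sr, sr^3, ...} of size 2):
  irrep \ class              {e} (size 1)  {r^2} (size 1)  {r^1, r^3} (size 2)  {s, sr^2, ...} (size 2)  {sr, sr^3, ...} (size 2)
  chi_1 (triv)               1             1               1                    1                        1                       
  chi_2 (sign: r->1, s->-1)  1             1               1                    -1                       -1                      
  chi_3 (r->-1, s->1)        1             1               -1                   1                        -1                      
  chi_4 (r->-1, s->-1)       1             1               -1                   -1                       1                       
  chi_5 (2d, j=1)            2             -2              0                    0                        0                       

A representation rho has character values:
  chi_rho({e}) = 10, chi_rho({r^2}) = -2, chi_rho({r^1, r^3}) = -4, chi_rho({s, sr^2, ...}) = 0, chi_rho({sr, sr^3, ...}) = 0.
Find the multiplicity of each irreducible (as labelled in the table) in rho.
Multiplicities: chi_1: 0, chi_2: 0, chi_3: 2, chi_4: 2, chi_5: 3.

Derivation: Use <chi_rho, chi> = (1/|G|) sum_C |C| * chi_rho(C) * conj(chi(C)) with |G| = 8 for each irreducible chi in the table:
  <chi_rho, chi_1> = (1/8)[1*(10)*conj(1) + 1*(-2)*conj(1) + 2*(-4)*conj(1) + 2*(0)*conj(1) + 2*(0)*conj(1)]
      = (1/8)[(10) + (-2) + (-8) + (0) + (0)] = 0/8 = 0
  <chi_rho, chi_2> = (1/8)[1*(10)*conj(1) + 1*(-2)*conj(1) + 2*(-4)*conj(1) + 2*(0)*conj(-1) + 2*(0)*conj(-1)]
      = (1/8)[(10) + (-2) + (-8) + (0) + (0)] = 0/8 = 0
  <chi_rho, chi_3> = (1/8)[1*(10)*conj(1) + 1*(-2)*conj(1) + 2*(-4)*conj(-1) + 2*(0)*conj(1) + 2*(0)*conj(-1)]
      = (1/8)[(10) + (-2) + (8) + (0) + (0)] = 16/8 = 2
  <chi_rho, chi_4> = (1/8)[1*(10)*conj(1) + 1*(-2)*conj(1) + 2*(-4)*conj(-1) + 2*(0)*conj(-1) + 2*(0)*conj(1)]
      = (1/8)[(10) + (-2) + (8) + (0) + (0)] = 16/8 = 2
  <chi_rho, chi_5> = (1/8)[1*(10)*conj(2) + 1*(-2)*conj(-2) + 2*(-4)*conj(0) + 2*(0)*conj(0) + 2*(0)*conj(0)]
      = (1/8)[(20) + (4) + (0) + (0) + (0)] = 24/8 = 3
Dimension check: dim(rho) = sum (mult * dim) = 0*1 + 0*1 + 2*1 + 2*1 + 3*2 = 10 = chi_rho(e) = 10.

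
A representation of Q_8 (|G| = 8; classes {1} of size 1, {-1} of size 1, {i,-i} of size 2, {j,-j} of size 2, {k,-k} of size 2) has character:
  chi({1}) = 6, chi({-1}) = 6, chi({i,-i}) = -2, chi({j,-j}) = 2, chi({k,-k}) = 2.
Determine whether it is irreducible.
Not irreducible (reducible): <chi, chi> = 12 > 1.

Derivation: <chi, chi> = (1/|G|) sum_C |C| * |chi(C)|^2 = (1/8)[1*|6|^2 + 1*|6|^2 + 2*|-2|^2 + 2*|2|^2 + 2*|2|^2]
  = (1/8)[(36) + (36) + (8) + (8) + (8)] = 96/8 = 12.
A character is irreducible iff <chi, chi> = 1, so this representation is reducible.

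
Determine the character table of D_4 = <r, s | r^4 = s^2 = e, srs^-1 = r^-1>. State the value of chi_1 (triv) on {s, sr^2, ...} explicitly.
Conjugacy classes: {e} of size 1, {r^2} of size 1, {r^1, r^3} of size 2, {s, sr^2, ...} of size 2, {sr, sr^3, ...} of size 2.
Character table:
  irrep \ class              {e} (size 1)  {r^2} (size 1)  {r^1, r^3} (size 2)  {s, sr^2, ...} (size 2)  {sr, sr^3, ...} (size 2)
  chi_1 (triv)               1             1               1                    1                        1                       
  chi_2 (sign: r->1, s->-1)  1             1               1                    -1                       -1                      
  chi_3 (r->-1, s->1)        1             1               -1                   1                        -1                      
  chi_4 (r->-1, s->-1)       1             1               -1                   -1                       1                       
  chi_5 (2d, j=1)            2             -2              0                    0                        0                       

Spot check: chi_1 (triv) on {s, sr^2, ...} = 1.

Reasoning: D_4 has order 2*4 = 8 with 5 conjugacy classes, hence 5 irreducibles. Sum of squared dims 1 + 1 + 1 + 1 + 4 = 8 = |G|. Linear characters come from the abelianisation; the 2-dimensional irreps have character r^k -> 2*cos(2*pi*j*k/4), reflections -> 0.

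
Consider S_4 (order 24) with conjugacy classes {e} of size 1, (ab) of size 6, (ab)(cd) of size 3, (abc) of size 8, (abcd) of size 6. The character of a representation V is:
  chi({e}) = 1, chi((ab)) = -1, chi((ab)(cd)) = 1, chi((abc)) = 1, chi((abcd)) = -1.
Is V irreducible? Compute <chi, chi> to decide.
Irreducible: <chi, chi> = 1.

Argument: <chi, chi> = (1/|G|) sum_C |C| * |chi(C)|^2 = (1/24)[1*|1|^2 + 6*|-1|^2 + 3*|1|^2 + 8*|1|^2 + 6*|-1|^2]
  = (1/24)[(1) + (6) + (3) + (8) + (6)] = 24/24 = 1.
A character is irreducible iff <chi, chi> = 1, so this representation is irreducible.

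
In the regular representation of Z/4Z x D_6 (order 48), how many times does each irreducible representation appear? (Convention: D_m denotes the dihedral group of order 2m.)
Each irreducible V_i of dimension d_i appears with multiplicity d_i, i.e. rho_reg = (direct sum over all irreducibles V_i) d_i V_i. The irreducible dimensions for Z/4Z x D_6 are 1, 1, 1, 1, 1, 1, 1, 1, 1, 1, 1, 1, 1, 1, 1, 1, 2, 2, 2, 2, 2, 2, 2, 2: 16 irreducibles of dimension 1, each with multiplicity 1; 8 irreducibles of dimension 2, each with multiplicity 2. Total dimension 16*1*1 + 8*2*2 = 48 = |G|.

Reasoning: General theorem: in the regular representation of a finite group G, each irreducible appears with multiplicity equal to its dimension. Check: dim(rho_reg) = sum d_i^2 = 1 + 1 + 1 + 1 + 1 + 1 + 1 + 1 + 1 + 1 + 1 + 1 + 1 + 1 + 1 + 1 + 4 + 4 + 4 + 4 + 4 + 4 + 4 + 4 = 48 = |G|.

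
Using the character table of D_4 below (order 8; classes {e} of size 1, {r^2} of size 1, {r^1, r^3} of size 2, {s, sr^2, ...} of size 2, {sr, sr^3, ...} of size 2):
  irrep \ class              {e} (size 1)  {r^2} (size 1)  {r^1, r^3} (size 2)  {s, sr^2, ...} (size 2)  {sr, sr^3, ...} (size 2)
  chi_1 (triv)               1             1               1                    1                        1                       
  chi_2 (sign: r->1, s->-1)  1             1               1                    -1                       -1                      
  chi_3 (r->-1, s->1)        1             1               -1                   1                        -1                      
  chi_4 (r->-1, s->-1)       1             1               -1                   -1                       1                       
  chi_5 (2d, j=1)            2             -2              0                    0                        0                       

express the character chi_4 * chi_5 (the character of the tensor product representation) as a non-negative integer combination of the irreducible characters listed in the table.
chi_4 tensor chi_5 = chi_5 (all other irreducibles have multiplicity 0).

The character of a tensor product is the pointwise product (chi_4 * chi_5)(C) = chi_4(C) * chi_5(C):
  {e}: (1)*(2), {r^2}: (1)*(-2), {r^1, r^3}: (-1)*(0), {s, sr^2, ...}: (-1)*(0), {sr, sr^3, ...}: (1)*(0)
so (chi_4 * chi_5) takes values
  {e} -> 2, {r^2} -> -2, {r^1, r^3} -> 0, {s, sr^2, ...} -> 0, {sr, sr^3, ...} -> 0.
Now take the inner product of this character with each irreducible chi from the table, <chi_4*chi_5, chi> = (1/8) sum_C |C| (chi_4*chi_5)(C) conj(chi(C)):
  <chi_4*chi_5, chi_1> = (1/8)[1*(2)*conj(1) + 1*(-2)*conj(1) + 2*(0)*conj(1) + 2*(0)*conj(1) + 2*(0)*conj(1)]
      = (1/8)[(2) + (-2) + (0) + (0) + (0)] = 0/8 = 0
  <chi_4*chi_5, chi_2> = (1/8)[1*(2)*conj(1) + 1*(-2)*conj(1) + 2*(0)*conj(1) + 2*(0)*conj(-1) + 2*(0)*conj(-1)]
      = (1/8)[(2) + (-2) + (0) + (0) + (0)] = 0/8 = 0
  <chi_4*chi_5, chi_3> = (1/8)[1*(2)*conj(1) + 1*(-2)*conj(1) + 2*(0)*conj(-1) + 2*(0)*conj(1) + 2*(0)*conj(-1)]
      = (1/8)[(2) + (-2) + (0) + (0) + (0)] = 0/8 = 0
  <chi_4*chi_5, chi_4> = (1/8)[1*(2)*conj(1) + 1*(-2)*conj(1) + 2*(0)*conj(-1) + 2*(0)*conj(-1) + 2*(0)*conj(1)]
      = (1/8)[(2) + (-2) + (0) + (0) + (0)] = 0/8 = 0
  <chi_4*chi_5, chi_5> = (1/8)[1*(2)*conj(2) + 1*(-2)*conj(-2) + 2*(0)*conj(0) + 2*(0)*conj(0) + 2*(0)*conj(0)]
      = (1/8)[(4) + (4) + (0) + (0) + (0)] = 8/8 = 1
Hence the multiplicities are chi_5: 1. Dimension check: dim(chi_4)*dim(chi_5) = 1*2 = 2 and sum (mult * dim) = 1*2 = 2.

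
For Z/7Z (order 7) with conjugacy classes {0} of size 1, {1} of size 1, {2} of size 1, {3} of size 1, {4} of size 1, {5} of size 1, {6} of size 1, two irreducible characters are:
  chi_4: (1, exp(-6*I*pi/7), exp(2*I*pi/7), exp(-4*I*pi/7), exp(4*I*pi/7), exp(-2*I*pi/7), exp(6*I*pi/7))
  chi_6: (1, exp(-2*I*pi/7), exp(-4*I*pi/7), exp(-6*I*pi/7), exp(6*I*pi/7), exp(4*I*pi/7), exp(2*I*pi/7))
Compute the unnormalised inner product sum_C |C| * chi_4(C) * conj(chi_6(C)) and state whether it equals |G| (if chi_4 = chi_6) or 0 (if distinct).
Sum = 0; so <chi_4, chi_6> = 0 (distinct irreducibles are orthogonal).

Why: Compute term by term over conjugacy classes (|C| * chi_4(C) * conj(chi_6(C))):
  1*(1)*conj(1) + 1*(exp(-6*I*pi/7))*conj(exp(-2*I*pi/7)) + 1*(exp(2*I*pi/7))*conj(exp(-4*I*pi/7)) + 1*(exp(-4*I*pi/7))*conj(exp(-6*I*pi/7)) + 1*(exp(4*I*pi/7))*conj(exp(6*I*pi/7)) + 1*(exp(-2*I*pi/7))*conj(exp(4*I*pi/7)) + 1*(exp(6*I*pi/7))*conj(exp(2*I*pi/7))
  = (1) + (exp(-4*I*pi/7)) + (exp(6*I*pi/7)) + (exp(2*I*pi/7)) + (exp(-2*I*pi/7)) + (exp(-6*I*pi/7)) + (exp(4*I*pi/7))
  = 0.
(Exp terms are combined using exp(i*s)*conj(exp(i*t)) = exp(i*(s-t)), and sums of them are collapsed using the identity that for every m > 1 the m distinct m-th roots of unity sum to 0, e.g. 1 + exp(2*I*pi/3) + exp(-2*I*pi/3) = 0.)
Dividing by |G| = 7 gives 0/7 = 0, matching the row-orthogonality relation <chi_4, chi_6> = [chi_4 = chi_6].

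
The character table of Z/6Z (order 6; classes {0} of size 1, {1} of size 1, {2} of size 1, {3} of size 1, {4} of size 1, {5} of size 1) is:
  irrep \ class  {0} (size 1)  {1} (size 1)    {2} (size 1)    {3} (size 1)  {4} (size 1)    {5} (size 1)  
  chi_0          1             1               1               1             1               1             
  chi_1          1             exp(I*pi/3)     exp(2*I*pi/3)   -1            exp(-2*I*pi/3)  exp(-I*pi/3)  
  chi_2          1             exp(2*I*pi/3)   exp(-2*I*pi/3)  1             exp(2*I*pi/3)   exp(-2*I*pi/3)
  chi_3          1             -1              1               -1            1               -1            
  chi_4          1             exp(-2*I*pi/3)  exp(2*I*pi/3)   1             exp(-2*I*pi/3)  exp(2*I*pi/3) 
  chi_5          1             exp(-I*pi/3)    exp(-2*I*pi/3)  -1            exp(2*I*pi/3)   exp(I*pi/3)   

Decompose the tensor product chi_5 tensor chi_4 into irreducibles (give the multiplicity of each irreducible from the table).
chi_5 tensor chi_4 = chi_3 (all other irreducibles have multiplicity 0).

The character of a tensor product is the pointwise product (chi_5 * chi_4)(C) = chi_5(C) * chi_4(C):
  {0}: (1)*(1), {1}: (exp(-I*pi/3))*(exp(-2*I*pi/3)), {2}: (exp(-2*I*pi/3))*(exp(2*I*pi/3)), {3}: (-1)*(1), {4}: (exp(2*I*pi/3))*(exp(-2*I*pi/3)), {5}: (exp(I*pi/3))*(exp(2*I*pi/3))
so (chi_5 * chi_4) takes values
  {0} -> 1, {1} -> -1, {2} -> 1, {3} -> -1, {4} -> 1, {5} -> -1.
Now take the inner product of this character with each irreducible chi from the table, <chi_5*chi_4, chi> = (1/6) sum_C |C| (chi_5*chi_4)(C) conj(chi(C)):
  <chi_5*chi_4, chi_0> = (1/6)[1*(1)*conj(1) + 1*(-1)*conj(1) + 1*(1)*conj(1) + 1*(-1)*conj(1) + 1*(1)*conj(1) + 1*(-1)*conj(1)]
      = (1/6)[(1) + (-1) + (1) + (-1) + (1) + (-1)] = 0/6 = 0
  <chi_5*chi_4, chi_1> = (1/6)[1*(1)*conj(1) + 1*(-1)*conj(exp(I*pi/3)) + 1*(1)*conj(exp(2*I*pi/3)) + 1*(-1)*conj(-1) + 1*(1)*conj(exp(-2*I*pi/3)) + 1*(-1)*conj(exp(-I*pi/3))]
      = (1/6)[(1) + (-exp(-I*pi/3)) + (exp(-2*I*pi/3)) + (1) + (exp(2*I*pi/3)) + (-exp(I*pi/3))] = 0/6 = 0
  <chi_5*chi_4, chi_2> = (1/6)[1*(1)*conj(1) + 1*(-1)*conj(exp(2*I*pi/3)) + 1*(1)*conj(exp(-2*I*pi/3)) + 1*(-1)*conj(1) + 1*(1)*conj(exp(2*I*pi/3)) + 1*(-1)*conj(exp(-2*I*pi/3))]
      = (1/6)[(1) + (-exp(-2*I*pi/3)) + (exp(2*I*pi/3)) + (-1) + (exp(-2*I*pi/3)) + (-exp(2*I*pi/3))] = 0/6 = 0
  <chi_5*chi_4, chi_3> = (1/6)[1*(1)*conj(1) + 1*(-1)*conj(-1) + 1*(1)*conj(1) + 1*(-1)*conj(-1) + 1*(1)*conj(1) + 1*(-1)*conj(-1)]
      = (1/6)[(1) + (1) + (1) + (1) + (1) + (1)] = 6/6 = 1
  <chi_5*chi_4, chi_4> = (1/6)[1*(1)*conj(1) + 1*(-1)*conj(exp(-2*I*pi/3)) + 1*(1)*conj(exp(2*I*pi/3)) + 1*(-1)*conj(1) + 1*(1)*conj(exp(-2*I*pi/3)) + 1*(-1)*conj(exp(2*I*pi/3))]
      = (1/6)[(1) + (-exp(2*I*pi/3)) + (exp(-2*I*pi/3)) + (-1) + (exp(2*I*pi/3)) + (-exp(-2*I*pi/3))] = 0/6 = 0
  <chi_5*chi_4, chi_5> = (1/6)[1*(1)*conj(1) + 1*(-1)*conj(exp(-I*pi/3)) + 1*(1)*conj(exp(-2*I*pi/3)) + 1*(-1)*conj(-1) + 1*(1)*conj(exp(2*I*pi/3)) + 1*(-1)*conj(exp(I*pi/3))]
      = (1/6)[(1) + (-exp(I*pi/3)) + (exp(2*I*pi/3)) + (1) + (exp(-2*I*pi/3)) + (-exp(-I*pi/3))] = 0/6 = 0
(Exp terms are combined using exp(i*s)*conj(exp(i*t)) = exp(i*(s-t)), and sums of them are collapsed using the identity that for every m > 1 the m distinct m-th roots of unity sum to 0, e.g. 1 + exp(2*I*pi/3) + exp(-2*I*pi/3) = 0.)
Hence the multiplicities are chi_3: 1. Dimension check: dim(chi_5)*dim(chi_4) = 1*1 = 1 and sum (mult * dim) = 1*1 = 1.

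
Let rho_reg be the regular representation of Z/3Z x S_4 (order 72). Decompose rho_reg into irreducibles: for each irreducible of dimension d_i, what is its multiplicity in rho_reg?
Each irreducible V_i of dimension d_i appears with multiplicity d_i, i.e. rho_reg = (direct sum over all irreducibles V_i) d_i V_i. The irreducible dimensions for Z/3Z x S_4 are 1, 1, 1, 1, 1, 1, 2, 2, 2, 3, 3, 3, 3, 3, 3: 6 irreducibles of dimension 1, each with multiplicity 1; 3 irreducibles of dimension 2, each with multiplicity 2; 6 irreducibles of dimension 3, each with multiplicity 3. Total dimension 6*1*1 + 3*2*2 + 6*3*3 = 72 = |G|.

Reasoning: General theorem: in the regular representation of a finite group G, each irreducible appears with multiplicity equal to its dimension. Check: dim(rho_reg) = sum d_i^2 = 1 + 1 + 1 + 1 + 1 + 1 + 4 + 4 + 4 + 9 + 9 + 9 + 9 + 9 + 9 = 72 = |G|.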